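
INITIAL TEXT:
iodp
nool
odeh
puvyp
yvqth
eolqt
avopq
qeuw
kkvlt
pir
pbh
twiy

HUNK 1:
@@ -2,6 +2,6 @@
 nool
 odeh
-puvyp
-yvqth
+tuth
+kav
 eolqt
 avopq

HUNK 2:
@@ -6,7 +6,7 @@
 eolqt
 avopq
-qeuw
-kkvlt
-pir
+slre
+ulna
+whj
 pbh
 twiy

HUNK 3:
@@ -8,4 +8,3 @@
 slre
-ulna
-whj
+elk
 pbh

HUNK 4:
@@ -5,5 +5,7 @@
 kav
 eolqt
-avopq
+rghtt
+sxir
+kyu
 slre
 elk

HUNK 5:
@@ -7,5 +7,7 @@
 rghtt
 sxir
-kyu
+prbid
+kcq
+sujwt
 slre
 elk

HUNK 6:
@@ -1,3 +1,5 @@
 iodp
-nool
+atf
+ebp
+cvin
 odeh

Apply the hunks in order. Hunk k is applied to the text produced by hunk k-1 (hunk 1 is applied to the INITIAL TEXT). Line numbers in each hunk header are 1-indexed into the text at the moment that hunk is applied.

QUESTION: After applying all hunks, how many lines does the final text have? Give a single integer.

Hunk 1: at line 2 remove [puvyp,yvqth] add [tuth,kav] -> 12 lines: iodp nool odeh tuth kav eolqt avopq qeuw kkvlt pir pbh twiy
Hunk 2: at line 6 remove [qeuw,kkvlt,pir] add [slre,ulna,whj] -> 12 lines: iodp nool odeh tuth kav eolqt avopq slre ulna whj pbh twiy
Hunk 3: at line 8 remove [ulna,whj] add [elk] -> 11 lines: iodp nool odeh tuth kav eolqt avopq slre elk pbh twiy
Hunk 4: at line 5 remove [avopq] add [rghtt,sxir,kyu] -> 13 lines: iodp nool odeh tuth kav eolqt rghtt sxir kyu slre elk pbh twiy
Hunk 5: at line 7 remove [kyu] add [prbid,kcq,sujwt] -> 15 lines: iodp nool odeh tuth kav eolqt rghtt sxir prbid kcq sujwt slre elk pbh twiy
Hunk 6: at line 1 remove [nool] add [atf,ebp,cvin] -> 17 lines: iodp atf ebp cvin odeh tuth kav eolqt rghtt sxir prbid kcq sujwt slre elk pbh twiy
Final line count: 17

Answer: 17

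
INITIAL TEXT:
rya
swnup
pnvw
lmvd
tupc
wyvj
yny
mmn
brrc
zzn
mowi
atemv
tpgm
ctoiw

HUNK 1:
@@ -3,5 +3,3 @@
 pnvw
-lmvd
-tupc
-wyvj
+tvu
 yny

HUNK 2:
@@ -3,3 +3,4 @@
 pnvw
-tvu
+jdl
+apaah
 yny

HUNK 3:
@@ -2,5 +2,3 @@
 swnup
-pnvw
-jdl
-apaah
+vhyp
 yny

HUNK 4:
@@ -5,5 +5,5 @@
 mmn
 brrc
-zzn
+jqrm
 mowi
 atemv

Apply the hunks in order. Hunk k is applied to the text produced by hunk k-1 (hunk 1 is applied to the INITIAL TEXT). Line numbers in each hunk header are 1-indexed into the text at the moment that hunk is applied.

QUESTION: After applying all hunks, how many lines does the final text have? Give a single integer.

Answer: 11

Derivation:
Hunk 1: at line 3 remove [lmvd,tupc,wyvj] add [tvu] -> 12 lines: rya swnup pnvw tvu yny mmn brrc zzn mowi atemv tpgm ctoiw
Hunk 2: at line 3 remove [tvu] add [jdl,apaah] -> 13 lines: rya swnup pnvw jdl apaah yny mmn brrc zzn mowi atemv tpgm ctoiw
Hunk 3: at line 2 remove [pnvw,jdl,apaah] add [vhyp] -> 11 lines: rya swnup vhyp yny mmn brrc zzn mowi atemv tpgm ctoiw
Hunk 4: at line 5 remove [zzn] add [jqrm] -> 11 lines: rya swnup vhyp yny mmn brrc jqrm mowi atemv tpgm ctoiw
Final line count: 11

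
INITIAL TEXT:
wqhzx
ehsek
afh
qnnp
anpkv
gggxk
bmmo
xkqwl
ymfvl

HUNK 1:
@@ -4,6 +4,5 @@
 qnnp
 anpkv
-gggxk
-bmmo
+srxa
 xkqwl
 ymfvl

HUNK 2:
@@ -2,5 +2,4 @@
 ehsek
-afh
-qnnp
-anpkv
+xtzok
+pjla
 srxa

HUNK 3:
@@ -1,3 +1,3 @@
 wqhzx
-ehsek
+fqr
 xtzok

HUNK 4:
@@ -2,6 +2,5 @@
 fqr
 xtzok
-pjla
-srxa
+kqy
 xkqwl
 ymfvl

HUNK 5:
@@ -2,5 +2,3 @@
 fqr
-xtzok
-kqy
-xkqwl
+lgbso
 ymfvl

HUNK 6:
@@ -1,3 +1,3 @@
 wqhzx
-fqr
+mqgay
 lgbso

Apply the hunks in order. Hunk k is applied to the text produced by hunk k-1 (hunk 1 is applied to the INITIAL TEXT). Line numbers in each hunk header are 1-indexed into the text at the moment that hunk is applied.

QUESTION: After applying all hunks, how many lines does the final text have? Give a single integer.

Hunk 1: at line 4 remove [gggxk,bmmo] add [srxa] -> 8 lines: wqhzx ehsek afh qnnp anpkv srxa xkqwl ymfvl
Hunk 2: at line 2 remove [afh,qnnp,anpkv] add [xtzok,pjla] -> 7 lines: wqhzx ehsek xtzok pjla srxa xkqwl ymfvl
Hunk 3: at line 1 remove [ehsek] add [fqr] -> 7 lines: wqhzx fqr xtzok pjla srxa xkqwl ymfvl
Hunk 4: at line 2 remove [pjla,srxa] add [kqy] -> 6 lines: wqhzx fqr xtzok kqy xkqwl ymfvl
Hunk 5: at line 2 remove [xtzok,kqy,xkqwl] add [lgbso] -> 4 lines: wqhzx fqr lgbso ymfvl
Hunk 6: at line 1 remove [fqr] add [mqgay] -> 4 lines: wqhzx mqgay lgbso ymfvl
Final line count: 4

Answer: 4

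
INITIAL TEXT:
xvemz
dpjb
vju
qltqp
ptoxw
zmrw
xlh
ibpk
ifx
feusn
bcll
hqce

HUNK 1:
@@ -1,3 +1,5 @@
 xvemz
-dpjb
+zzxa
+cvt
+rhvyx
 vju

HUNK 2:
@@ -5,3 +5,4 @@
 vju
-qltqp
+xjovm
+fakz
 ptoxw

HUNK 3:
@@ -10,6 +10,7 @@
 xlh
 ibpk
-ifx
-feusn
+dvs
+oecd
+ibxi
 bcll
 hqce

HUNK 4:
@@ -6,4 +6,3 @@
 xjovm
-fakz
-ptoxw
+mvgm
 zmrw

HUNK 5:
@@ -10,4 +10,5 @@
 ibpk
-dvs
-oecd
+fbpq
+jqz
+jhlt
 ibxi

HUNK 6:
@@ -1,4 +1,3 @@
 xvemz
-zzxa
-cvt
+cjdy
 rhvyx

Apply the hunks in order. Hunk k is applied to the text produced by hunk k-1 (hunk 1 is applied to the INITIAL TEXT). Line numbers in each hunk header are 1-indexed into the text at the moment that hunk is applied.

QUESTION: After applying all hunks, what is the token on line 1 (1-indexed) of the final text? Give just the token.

Answer: xvemz

Derivation:
Hunk 1: at line 1 remove [dpjb] add [zzxa,cvt,rhvyx] -> 14 lines: xvemz zzxa cvt rhvyx vju qltqp ptoxw zmrw xlh ibpk ifx feusn bcll hqce
Hunk 2: at line 5 remove [qltqp] add [xjovm,fakz] -> 15 lines: xvemz zzxa cvt rhvyx vju xjovm fakz ptoxw zmrw xlh ibpk ifx feusn bcll hqce
Hunk 3: at line 10 remove [ifx,feusn] add [dvs,oecd,ibxi] -> 16 lines: xvemz zzxa cvt rhvyx vju xjovm fakz ptoxw zmrw xlh ibpk dvs oecd ibxi bcll hqce
Hunk 4: at line 6 remove [fakz,ptoxw] add [mvgm] -> 15 lines: xvemz zzxa cvt rhvyx vju xjovm mvgm zmrw xlh ibpk dvs oecd ibxi bcll hqce
Hunk 5: at line 10 remove [dvs,oecd] add [fbpq,jqz,jhlt] -> 16 lines: xvemz zzxa cvt rhvyx vju xjovm mvgm zmrw xlh ibpk fbpq jqz jhlt ibxi bcll hqce
Hunk 6: at line 1 remove [zzxa,cvt] add [cjdy] -> 15 lines: xvemz cjdy rhvyx vju xjovm mvgm zmrw xlh ibpk fbpq jqz jhlt ibxi bcll hqce
Final line 1: xvemz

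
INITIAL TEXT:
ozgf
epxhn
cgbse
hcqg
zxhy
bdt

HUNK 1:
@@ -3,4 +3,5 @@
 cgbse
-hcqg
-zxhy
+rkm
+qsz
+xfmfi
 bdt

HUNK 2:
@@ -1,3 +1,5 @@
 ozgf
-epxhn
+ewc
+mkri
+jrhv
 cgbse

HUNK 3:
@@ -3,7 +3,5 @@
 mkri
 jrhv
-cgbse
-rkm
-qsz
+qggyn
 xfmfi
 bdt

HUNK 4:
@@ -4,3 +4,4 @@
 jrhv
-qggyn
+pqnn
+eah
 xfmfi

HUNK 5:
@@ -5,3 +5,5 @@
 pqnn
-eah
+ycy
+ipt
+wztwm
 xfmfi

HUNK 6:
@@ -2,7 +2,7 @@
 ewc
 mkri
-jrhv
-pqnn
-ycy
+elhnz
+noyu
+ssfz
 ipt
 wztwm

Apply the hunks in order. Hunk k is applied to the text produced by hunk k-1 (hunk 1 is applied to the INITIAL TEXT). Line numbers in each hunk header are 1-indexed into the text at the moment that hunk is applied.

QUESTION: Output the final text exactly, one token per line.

Answer: ozgf
ewc
mkri
elhnz
noyu
ssfz
ipt
wztwm
xfmfi
bdt

Derivation:
Hunk 1: at line 3 remove [hcqg,zxhy] add [rkm,qsz,xfmfi] -> 7 lines: ozgf epxhn cgbse rkm qsz xfmfi bdt
Hunk 2: at line 1 remove [epxhn] add [ewc,mkri,jrhv] -> 9 lines: ozgf ewc mkri jrhv cgbse rkm qsz xfmfi bdt
Hunk 3: at line 3 remove [cgbse,rkm,qsz] add [qggyn] -> 7 lines: ozgf ewc mkri jrhv qggyn xfmfi bdt
Hunk 4: at line 4 remove [qggyn] add [pqnn,eah] -> 8 lines: ozgf ewc mkri jrhv pqnn eah xfmfi bdt
Hunk 5: at line 5 remove [eah] add [ycy,ipt,wztwm] -> 10 lines: ozgf ewc mkri jrhv pqnn ycy ipt wztwm xfmfi bdt
Hunk 6: at line 2 remove [jrhv,pqnn,ycy] add [elhnz,noyu,ssfz] -> 10 lines: ozgf ewc mkri elhnz noyu ssfz ipt wztwm xfmfi bdt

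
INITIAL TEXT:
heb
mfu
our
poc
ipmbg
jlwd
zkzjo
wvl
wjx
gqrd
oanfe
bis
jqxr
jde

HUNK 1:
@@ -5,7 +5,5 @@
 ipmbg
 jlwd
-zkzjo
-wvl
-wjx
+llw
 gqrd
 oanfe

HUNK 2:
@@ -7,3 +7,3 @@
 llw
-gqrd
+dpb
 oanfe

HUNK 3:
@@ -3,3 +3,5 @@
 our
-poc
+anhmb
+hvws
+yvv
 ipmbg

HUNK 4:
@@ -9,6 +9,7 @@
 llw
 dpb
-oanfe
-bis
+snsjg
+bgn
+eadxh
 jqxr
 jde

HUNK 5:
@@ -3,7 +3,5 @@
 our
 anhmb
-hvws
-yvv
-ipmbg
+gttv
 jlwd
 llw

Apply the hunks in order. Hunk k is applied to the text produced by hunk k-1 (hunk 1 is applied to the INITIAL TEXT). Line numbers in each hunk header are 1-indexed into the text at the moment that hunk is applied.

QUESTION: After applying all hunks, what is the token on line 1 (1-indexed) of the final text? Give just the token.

Answer: heb

Derivation:
Hunk 1: at line 5 remove [zkzjo,wvl,wjx] add [llw] -> 12 lines: heb mfu our poc ipmbg jlwd llw gqrd oanfe bis jqxr jde
Hunk 2: at line 7 remove [gqrd] add [dpb] -> 12 lines: heb mfu our poc ipmbg jlwd llw dpb oanfe bis jqxr jde
Hunk 3: at line 3 remove [poc] add [anhmb,hvws,yvv] -> 14 lines: heb mfu our anhmb hvws yvv ipmbg jlwd llw dpb oanfe bis jqxr jde
Hunk 4: at line 9 remove [oanfe,bis] add [snsjg,bgn,eadxh] -> 15 lines: heb mfu our anhmb hvws yvv ipmbg jlwd llw dpb snsjg bgn eadxh jqxr jde
Hunk 5: at line 3 remove [hvws,yvv,ipmbg] add [gttv] -> 13 lines: heb mfu our anhmb gttv jlwd llw dpb snsjg bgn eadxh jqxr jde
Final line 1: heb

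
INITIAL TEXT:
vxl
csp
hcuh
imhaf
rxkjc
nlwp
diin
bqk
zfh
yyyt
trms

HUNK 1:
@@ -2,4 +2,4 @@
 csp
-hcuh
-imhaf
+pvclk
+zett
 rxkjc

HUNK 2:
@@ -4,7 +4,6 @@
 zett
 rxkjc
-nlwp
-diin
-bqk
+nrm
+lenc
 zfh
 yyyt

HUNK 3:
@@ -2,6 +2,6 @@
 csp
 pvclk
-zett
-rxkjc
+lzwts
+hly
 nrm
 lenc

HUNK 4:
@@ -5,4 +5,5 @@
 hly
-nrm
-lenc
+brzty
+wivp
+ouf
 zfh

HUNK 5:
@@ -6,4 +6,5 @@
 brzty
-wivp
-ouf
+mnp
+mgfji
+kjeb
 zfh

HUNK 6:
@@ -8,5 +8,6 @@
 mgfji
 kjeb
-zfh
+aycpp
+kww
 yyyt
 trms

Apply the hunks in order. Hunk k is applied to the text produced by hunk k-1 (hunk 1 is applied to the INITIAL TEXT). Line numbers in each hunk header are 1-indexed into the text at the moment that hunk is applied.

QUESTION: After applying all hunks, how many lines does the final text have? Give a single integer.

Hunk 1: at line 2 remove [hcuh,imhaf] add [pvclk,zett] -> 11 lines: vxl csp pvclk zett rxkjc nlwp diin bqk zfh yyyt trms
Hunk 2: at line 4 remove [nlwp,diin,bqk] add [nrm,lenc] -> 10 lines: vxl csp pvclk zett rxkjc nrm lenc zfh yyyt trms
Hunk 3: at line 2 remove [zett,rxkjc] add [lzwts,hly] -> 10 lines: vxl csp pvclk lzwts hly nrm lenc zfh yyyt trms
Hunk 4: at line 5 remove [nrm,lenc] add [brzty,wivp,ouf] -> 11 lines: vxl csp pvclk lzwts hly brzty wivp ouf zfh yyyt trms
Hunk 5: at line 6 remove [wivp,ouf] add [mnp,mgfji,kjeb] -> 12 lines: vxl csp pvclk lzwts hly brzty mnp mgfji kjeb zfh yyyt trms
Hunk 6: at line 8 remove [zfh] add [aycpp,kww] -> 13 lines: vxl csp pvclk lzwts hly brzty mnp mgfji kjeb aycpp kww yyyt trms
Final line count: 13

Answer: 13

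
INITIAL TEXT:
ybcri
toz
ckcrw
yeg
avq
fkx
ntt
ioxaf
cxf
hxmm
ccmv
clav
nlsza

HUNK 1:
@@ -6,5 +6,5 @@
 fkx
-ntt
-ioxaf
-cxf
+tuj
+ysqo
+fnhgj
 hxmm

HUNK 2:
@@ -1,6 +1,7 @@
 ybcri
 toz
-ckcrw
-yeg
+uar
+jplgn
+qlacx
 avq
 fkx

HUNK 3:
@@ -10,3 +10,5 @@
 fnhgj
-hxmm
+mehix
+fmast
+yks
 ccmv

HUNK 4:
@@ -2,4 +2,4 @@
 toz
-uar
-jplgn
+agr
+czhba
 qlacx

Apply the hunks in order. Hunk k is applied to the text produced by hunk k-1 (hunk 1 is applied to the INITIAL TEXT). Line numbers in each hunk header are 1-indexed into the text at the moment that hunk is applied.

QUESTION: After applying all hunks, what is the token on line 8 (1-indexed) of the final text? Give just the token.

Answer: tuj

Derivation:
Hunk 1: at line 6 remove [ntt,ioxaf,cxf] add [tuj,ysqo,fnhgj] -> 13 lines: ybcri toz ckcrw yeg avq fkx tuj ysqo fnhgj hxmm ccmv clav nlsza
Hunk 2: at line 1 remove [ckcrw,yeg] add [uar,jplgn,qlacx] -> 14 lines: ybcri toz uar jplgn qlacx avq fkx tuj ysqo fnhgj hxmm ccmv clav nlsza
Hunk 3: at line 10 remove [hxmm] add [mehix,fmast,yks] -> 16 lines: ybcri toz uar jplgn qlacx avq fkx tuj ysqo fnhgj mehix fmast yks ccmv clav nlsza
Hunk 4: at line 2 remove [uar,jplgn] add [agr,czhba] -> 16 lines: ybcri toz agr czhba qlacx avq fkx tuj ysqo fnhgj mehix fmast yks ccmv clav nlsza
Final line 8: tuj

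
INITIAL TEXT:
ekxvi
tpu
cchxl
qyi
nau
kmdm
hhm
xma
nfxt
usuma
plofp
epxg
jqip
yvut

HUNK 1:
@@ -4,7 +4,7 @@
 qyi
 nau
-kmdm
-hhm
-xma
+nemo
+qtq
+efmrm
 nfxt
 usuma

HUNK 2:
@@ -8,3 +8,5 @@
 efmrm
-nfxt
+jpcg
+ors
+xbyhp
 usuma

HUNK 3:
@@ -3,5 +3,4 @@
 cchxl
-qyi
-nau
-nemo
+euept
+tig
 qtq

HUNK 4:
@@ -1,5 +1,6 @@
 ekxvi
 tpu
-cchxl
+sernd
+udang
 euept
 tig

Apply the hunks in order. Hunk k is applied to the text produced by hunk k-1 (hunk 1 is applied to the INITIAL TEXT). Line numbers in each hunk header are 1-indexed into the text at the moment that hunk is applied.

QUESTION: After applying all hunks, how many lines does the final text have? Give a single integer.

Hunk 1: at line 4 remove [kmdm,hhm,xma] add [nemo,qtq,efmrm] -> 14 lines: ekxvi tpu cchxl qyi nau nemo qtq efmrm nfxt usuma plofp epxg jqip yvut
Hunk 2: at line 8 remove [nfxt] add [jpcg,ors,xbyhp] -> 16 lines: ekxvi tpu cchxl qyi nau nemo qtq efmrm jpcg ors xbyhp usuma plofp epxg jqip yvut
Hunk 3: at line 3 remove [qyi,nau,nemo] add [euept,tig] -> 15 lines: ekxvi tpu cchxl euept tig qtq efmrm jpcg ors xbyhp usuma plofp epxg jqip yvut
Hunk 4: at line 1 remove [cchxl] add [sernd,udang] -> 16 lines: ekxvi tpu sernd udang euept tig qtq efmrm jpcg ors xbyhp usuma plofp epxg jqip yvut
Final line count: 16

Answer: 16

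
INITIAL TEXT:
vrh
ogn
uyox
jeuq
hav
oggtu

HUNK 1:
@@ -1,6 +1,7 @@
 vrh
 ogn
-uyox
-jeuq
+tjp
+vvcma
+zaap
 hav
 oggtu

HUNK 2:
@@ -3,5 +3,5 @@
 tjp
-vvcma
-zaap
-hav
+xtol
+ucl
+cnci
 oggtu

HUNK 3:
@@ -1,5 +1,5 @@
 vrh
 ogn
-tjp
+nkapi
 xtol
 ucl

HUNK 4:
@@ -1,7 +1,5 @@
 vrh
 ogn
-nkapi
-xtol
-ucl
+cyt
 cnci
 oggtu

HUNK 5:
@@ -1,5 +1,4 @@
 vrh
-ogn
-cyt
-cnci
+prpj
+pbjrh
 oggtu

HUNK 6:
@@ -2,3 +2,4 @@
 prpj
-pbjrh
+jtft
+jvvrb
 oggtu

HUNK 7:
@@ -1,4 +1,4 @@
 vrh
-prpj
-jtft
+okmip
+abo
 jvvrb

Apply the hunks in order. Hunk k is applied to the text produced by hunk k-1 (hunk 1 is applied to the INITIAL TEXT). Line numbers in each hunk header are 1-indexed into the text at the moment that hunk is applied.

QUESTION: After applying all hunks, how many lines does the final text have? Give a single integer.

Hunk 1: at line 1 remove [uyox,jeuq] add [tjp,vvcma,zaap] -> 7 lines: vrh ogn tjp vvcma zaap hav oggtu
Hunk 2: at line 3 remove [vvcma,zaap,hav] add [xtol,ucl,cnci] -> 7 lines: vrh ogn tjp xtol ucl cnci oggtu
Hunk 3: at line 1 remove [tjp] add [nkapi] -> 7 lines: vrh ogn nkapi xtol ucl cnci oggtu
Hunk 4: at line 1 remove [nkapi,xtol,ucl] add [cyt] -> 5 lines: vrh ogn cyt cnci oggtu
Hunk 5: at line 1 remove [ogn,cyt,cnci] add [prpj,pbjrh] -> 4 lines: vrh prpj pbjrh oggtu
Hunk 6: at line 2 remove [pbjrh] add [jtft,jvvrb] -> 5 lines: vrh prpj jtft jvvrb oggtu
Hunk 7: at line 1 remove [prpj,jtft] add [okmip,abo] -> 5 lines: vrh okmip abo jvvrb oggtu
Final line count: 5

Answer: 5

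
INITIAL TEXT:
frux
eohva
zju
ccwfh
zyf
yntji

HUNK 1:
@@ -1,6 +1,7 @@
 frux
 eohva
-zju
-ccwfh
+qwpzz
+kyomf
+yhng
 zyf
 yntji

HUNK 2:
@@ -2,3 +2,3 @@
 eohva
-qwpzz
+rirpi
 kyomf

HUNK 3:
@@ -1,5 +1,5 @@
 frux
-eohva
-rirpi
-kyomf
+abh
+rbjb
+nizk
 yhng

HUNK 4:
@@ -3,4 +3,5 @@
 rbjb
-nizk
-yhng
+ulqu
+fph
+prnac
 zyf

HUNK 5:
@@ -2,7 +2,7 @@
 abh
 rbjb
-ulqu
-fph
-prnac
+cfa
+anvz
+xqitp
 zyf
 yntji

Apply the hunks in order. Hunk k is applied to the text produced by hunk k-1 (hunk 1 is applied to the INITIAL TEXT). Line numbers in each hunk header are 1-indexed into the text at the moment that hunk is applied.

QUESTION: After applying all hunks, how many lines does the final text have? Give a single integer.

Hunk 1: at line 1 remove [zju,ccwfh] add [qwpzz,kyomf,yhng] -> 7 lines: frux eohva qwpzz kyomf yhng zyf yntji
Hunk 2: at line 2 remove [qwpzz] add [rirpi] -> 7 lines: frux eohva rirpi kyomf yhng zyf yntji
Hunk 3: at line 1 remove [eohva,rirpi,kyomf] add [abh,rbjb,nizk] -> 7 lines: frux abh rbjb nizk yhng zyf yntji
Hunk 4: at line 3 remove [nizk,yhng] add [ulqu,fph,prnac] -> 8 lines: frux abh rbjb ulqu fph prnac zyf yntji
Hunk 5: at line 2 remove [ulqu,fph,prnac] add [cfa,anvz,xqitp] -> 8 lines: frux abh rbjb cfa anvz xqitp zyf yntji
Final line count: 8

Answer: 8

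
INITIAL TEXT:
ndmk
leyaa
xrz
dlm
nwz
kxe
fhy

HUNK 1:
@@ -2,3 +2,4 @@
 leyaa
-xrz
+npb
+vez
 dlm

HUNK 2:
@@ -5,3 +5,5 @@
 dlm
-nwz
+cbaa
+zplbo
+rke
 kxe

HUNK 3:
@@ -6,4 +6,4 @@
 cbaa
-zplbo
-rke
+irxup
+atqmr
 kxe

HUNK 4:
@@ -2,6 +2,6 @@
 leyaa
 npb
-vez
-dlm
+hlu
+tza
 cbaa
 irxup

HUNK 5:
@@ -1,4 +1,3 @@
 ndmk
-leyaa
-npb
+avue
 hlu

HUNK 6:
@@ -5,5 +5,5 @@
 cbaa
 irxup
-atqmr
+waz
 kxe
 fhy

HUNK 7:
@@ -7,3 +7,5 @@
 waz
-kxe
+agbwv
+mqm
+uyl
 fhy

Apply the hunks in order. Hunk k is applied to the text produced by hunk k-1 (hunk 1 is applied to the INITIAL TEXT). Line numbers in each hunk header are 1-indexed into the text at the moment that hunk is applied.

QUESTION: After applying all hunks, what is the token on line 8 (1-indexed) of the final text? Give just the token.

Hunk 1: at line 2 remove [xrz] add [npb,vez] -> 8 lines: ndmk leyaa npb vez dlm nwz kxe fhy
Hunk 2: at line 5 remove [nwz] add [cbaa,zplbo,rke] -> 10 lines: ndmk leyaa npb vez dlm cbaa zplbo rke kxe fhy
Hunk 3: at line 6 remove [zplbo,rke] add [irxup,atqmr] -> 10 lines: ndmk leyaa npb vez dlm cbaa irxup atqmr kxe fhy
Hunk 4: at line 2 remove [vez,dlm] add [hlu,tza] -> 10 lines: ndmk leyaa npb hlu tza cbaa irxup atqmr kxe fhy
Hunk 5: at line 1 remove [leyaa,npb] add [avue] -> 9 lines: ndmk avue hlu tza cbaa irxup atqmr kxe fhy
Hunk 6: at line 5 remove [atqmr] add [waz] -> 9 lines: ndmk avue hlu tza cbaa irxup waz kxe fhy
Hunk 7: at line 7 remove [kxe] add [agbwv,mqm,uyl] -> 11 lines: ndmk avue hlu tza cbaa irxup waz agbwv mqm uyl fhy
Final line 8: agbwv

Answer: agbwv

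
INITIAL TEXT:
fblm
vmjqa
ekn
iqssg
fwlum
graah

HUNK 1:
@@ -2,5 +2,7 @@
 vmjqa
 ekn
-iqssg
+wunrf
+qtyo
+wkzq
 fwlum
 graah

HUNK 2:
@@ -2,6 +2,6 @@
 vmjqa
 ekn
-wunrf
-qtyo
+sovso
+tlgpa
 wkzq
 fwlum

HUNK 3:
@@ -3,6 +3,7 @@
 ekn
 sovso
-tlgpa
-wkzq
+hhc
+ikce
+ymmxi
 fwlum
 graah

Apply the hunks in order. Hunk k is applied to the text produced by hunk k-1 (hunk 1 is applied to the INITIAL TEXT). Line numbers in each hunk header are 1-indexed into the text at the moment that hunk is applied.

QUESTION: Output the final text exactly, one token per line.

Answer: fblm
vmjqa
ekn
sovso
hhc
ikce
ymmxi
fwlum
graah

Derivation:
Hunk 1: at line 2 remove [iqssg] add [wunrf,qtyo,wkzq] -> 8 lines: fblm vmjqa ekn wunrf qtyo wkzq fwlum graah
Hunk 2: at line 2 remove [wunrf,qtyo] add [sovso,tlgpa] -> 8 lines: fblm vmjqa ekn sovso tlgpa wkzq fwlum graah
Hunk 3: at line 3 remove [tlgpa,wkzq] add [hhc,ikce,ymmxi] -> 9 lines: fblm vmjqa ekn sovso hhc ikce ymmxi fwlum graah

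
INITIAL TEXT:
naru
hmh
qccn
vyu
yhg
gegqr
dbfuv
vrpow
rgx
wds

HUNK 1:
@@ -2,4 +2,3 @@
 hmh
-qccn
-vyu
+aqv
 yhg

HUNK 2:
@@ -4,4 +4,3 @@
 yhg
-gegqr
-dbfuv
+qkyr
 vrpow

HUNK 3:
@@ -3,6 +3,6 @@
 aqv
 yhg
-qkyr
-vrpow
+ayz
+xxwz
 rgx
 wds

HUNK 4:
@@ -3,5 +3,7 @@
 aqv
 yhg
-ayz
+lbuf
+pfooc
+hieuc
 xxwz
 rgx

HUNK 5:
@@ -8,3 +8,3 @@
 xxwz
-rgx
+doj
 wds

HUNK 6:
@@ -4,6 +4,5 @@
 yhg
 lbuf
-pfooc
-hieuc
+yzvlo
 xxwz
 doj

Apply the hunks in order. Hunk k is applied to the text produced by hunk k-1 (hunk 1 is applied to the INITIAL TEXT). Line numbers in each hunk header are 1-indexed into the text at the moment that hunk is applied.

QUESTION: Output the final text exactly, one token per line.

Answer: naru
hmh
aqv
yhg
lbuf
yzvlo
xxwz
doj
wds

Derivation:
Hunk 1: at line 2 remove [qccn,vyu] add [aqv] -> 9 lines: naru hmh aqv yhg gegqr dbfuv vrpow rgx wds
Hunk 2: at line 4 remove [gegqr,dbfuv] add [qkyr] -> 8 lines: naru hmh aqv yhg qkyr vrpow rgx wds
Hunk 3: at line 3 remove [qkyr,vrpow] add [ayz,xxwz] -> 8 lines: naru hmh aqv yhg ayz xxwz rgx wds
Hunk 4: at line 3 remove [ayz] add [lbuf,pfooc,hieuc] -> 10 lines: naru hmh aqv yhg lbuf pfooc hieuc xxwz rgx wds
Hunk 5: at line 8 remove [rgx] add [doj] -> 10 lines: naru hmh aqv yhg lbuf pfooc hieuc xxwz doj wds
Hunk 6: at line 4 remove [pfooc,hieuc] add [yzvlo] -> 9 lines: naru hmh aqv yhg lbuf yzvlo xxwz doj wds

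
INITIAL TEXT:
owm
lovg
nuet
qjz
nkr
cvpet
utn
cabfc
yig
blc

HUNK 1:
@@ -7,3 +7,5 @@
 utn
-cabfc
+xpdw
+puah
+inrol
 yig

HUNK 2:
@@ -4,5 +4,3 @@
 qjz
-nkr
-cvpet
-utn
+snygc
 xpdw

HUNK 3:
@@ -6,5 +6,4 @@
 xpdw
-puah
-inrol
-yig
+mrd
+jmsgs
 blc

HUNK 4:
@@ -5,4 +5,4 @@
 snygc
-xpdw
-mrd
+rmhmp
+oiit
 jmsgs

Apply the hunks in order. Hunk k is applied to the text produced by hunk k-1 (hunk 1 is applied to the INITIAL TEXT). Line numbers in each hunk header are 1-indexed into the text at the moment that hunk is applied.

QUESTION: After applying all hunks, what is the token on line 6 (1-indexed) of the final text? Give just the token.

Answer: rmhmp

Derivation:
Hunk 1: at line 7 remove [cabfc] add [xpdw,puah,inrol] -> 12 lines: owm lovg nuet qjz nkr cvpet utn xpdw puah inrol yig blc
Hunk 2: at line 4 remove [nkr,cvpet,utn] add [snygc] -> 10 lines: owm lovg nuet qjz snygc xpdw puah inrol yig blc
Hunk 3: at line 6 remove [puah,inrol,yig] add [mrd,jmsgs] -> 9 lines: owm lovg nuet qjz snygc xpdw mrd jmsgs blc
Hunk 4: at line 5 remove [xpdw,mrd] add [rmhmp,oiit] -> 9 lines: owm lovg nuet qjz snygc rmhmp oiit jmsgs blc
Final line 6: rmhmp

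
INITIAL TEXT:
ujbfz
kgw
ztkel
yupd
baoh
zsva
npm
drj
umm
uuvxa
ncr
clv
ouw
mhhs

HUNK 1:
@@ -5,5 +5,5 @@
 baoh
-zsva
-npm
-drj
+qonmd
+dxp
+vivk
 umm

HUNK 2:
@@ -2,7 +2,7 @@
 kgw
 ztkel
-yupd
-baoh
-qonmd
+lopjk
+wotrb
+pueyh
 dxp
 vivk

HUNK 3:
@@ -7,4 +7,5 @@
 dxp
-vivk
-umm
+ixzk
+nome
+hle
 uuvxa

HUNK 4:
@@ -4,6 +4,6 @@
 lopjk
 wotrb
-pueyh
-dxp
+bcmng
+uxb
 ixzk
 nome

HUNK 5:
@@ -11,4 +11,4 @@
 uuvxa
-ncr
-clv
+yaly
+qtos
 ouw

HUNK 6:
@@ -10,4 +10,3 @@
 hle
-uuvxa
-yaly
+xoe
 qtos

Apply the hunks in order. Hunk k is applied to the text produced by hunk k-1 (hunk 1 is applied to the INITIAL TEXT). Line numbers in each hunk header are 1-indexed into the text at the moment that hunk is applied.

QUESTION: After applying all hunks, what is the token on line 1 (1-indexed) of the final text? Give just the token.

Hunk 1: at line 5 remove [zsva,npm,drj] add [qonmd,dxp,vivk] -> 14 lines: ujbfz kgw ztkel yupd baoh qonmd dxp vivk umm uuvxa ncr clv ouw mhhs
Hunk 2: at line 2 remove [yupd,baoh,qonmd] add [lopjk,wotrb,pueyh] -> 14 lines: ujbfz kgw ztkel lopjk wotrb pueyh dxp vivk umm uuvxa ncr clv ouw mhhs
Hunk 3: at line 7 remove [vivk,umm] add [ixzk,nome,hle] -> 15 lines: ujbfz kgw ztkel lopjk wotrb pueyh dxp ixzk nome hle uuvxa ncr clv ouw mhhs
Hunk 4: at line 4 remove [pueyh,dxp] add [bcmng,uxb] -> 15 lines: ujbfz kgw ztkel lopjk wotrb bcmng uxb ixzk nome hle uuvxa ncr clv ouw mhhs
Hunk 5: at line 11 remove [ncr,clv] add [yaly,qtos] -> 15 lines: ujbfz kgw ztkel lopjk wotrb bcmng uxb ixzk nome hle uuvxa yaly qtos ouw mhhs
Hunk 6: at line 10 remove [uuvxa,yaly] add [xoe] -> 14 lines: ujbfz kgw ztkel lopjk wotrb bcmng uxb ixzk nome hle xoe qtos ouw mhhs
Final line 1: ujbfz

Answer: ujbfz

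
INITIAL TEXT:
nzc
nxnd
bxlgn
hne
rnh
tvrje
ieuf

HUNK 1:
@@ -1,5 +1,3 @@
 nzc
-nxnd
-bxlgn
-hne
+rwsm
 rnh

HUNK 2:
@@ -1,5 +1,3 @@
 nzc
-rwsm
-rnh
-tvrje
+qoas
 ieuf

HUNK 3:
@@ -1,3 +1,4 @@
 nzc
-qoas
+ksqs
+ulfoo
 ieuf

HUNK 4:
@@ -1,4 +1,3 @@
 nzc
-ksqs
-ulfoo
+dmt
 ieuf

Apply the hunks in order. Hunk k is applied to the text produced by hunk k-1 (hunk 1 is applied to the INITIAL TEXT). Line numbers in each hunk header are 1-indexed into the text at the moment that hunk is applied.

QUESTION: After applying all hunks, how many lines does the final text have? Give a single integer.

Hunk 1: at line 1 remove [nxnd,bxlgn,hne] add [rwsm] -> 5 lines: nzc rwsm rnh tvrje ieuf
Hunk 2: at line 1 remove [rwsm,rnh,tvrje] add [qoas] -> 3 lines: nzc qoas ieuf
Hunk 3: at line 1 remove [qoas] add [ksqs,ulfoo] -> 4 lines: nzc ksqs ulfoo ieuf
Hunk 4: at line 1 remove [ksqs,ulfoo] add [dmt] -> 3 lines: nzc dmt ieuf
Final line count: 3

Answer: 3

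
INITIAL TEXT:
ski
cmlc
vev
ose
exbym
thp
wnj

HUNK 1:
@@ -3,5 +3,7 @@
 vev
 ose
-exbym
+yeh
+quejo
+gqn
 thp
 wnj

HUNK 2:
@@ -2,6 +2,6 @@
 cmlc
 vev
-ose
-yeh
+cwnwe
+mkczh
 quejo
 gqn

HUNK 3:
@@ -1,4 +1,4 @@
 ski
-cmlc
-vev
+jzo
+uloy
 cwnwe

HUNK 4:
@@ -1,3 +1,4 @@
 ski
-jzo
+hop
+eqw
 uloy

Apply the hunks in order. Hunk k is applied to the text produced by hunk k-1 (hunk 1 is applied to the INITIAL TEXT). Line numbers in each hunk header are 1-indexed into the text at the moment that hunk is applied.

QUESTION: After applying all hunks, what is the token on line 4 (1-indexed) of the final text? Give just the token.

Hunk 1: at line 3 remove [exbym] add [yeh,quejo,gqn] -> 9 lines: ski cmlc vev ose yeh quejo gqn thp wnj
Hunk 2: at line 2 remove [ose,yeh] add [cwnwe,mkczh] -> 9 lines: ski cmlc vev cwnwe mkczh quejo gqn thp wnj
Hunk 3: at line 1 remove [cmlc,vev] add [jzo,uloy] -> 9 lines: ski jzo uloy cwnwe mkczh quejo gqn thp wnj
Hunk 4: at line 1 remove [jzo] add [hop,eqw] -> 10 lines: ski hop eqw uloy cwnwe mkczh quejo gqn thp wnj
Final line 4: uloy

Answer: uloy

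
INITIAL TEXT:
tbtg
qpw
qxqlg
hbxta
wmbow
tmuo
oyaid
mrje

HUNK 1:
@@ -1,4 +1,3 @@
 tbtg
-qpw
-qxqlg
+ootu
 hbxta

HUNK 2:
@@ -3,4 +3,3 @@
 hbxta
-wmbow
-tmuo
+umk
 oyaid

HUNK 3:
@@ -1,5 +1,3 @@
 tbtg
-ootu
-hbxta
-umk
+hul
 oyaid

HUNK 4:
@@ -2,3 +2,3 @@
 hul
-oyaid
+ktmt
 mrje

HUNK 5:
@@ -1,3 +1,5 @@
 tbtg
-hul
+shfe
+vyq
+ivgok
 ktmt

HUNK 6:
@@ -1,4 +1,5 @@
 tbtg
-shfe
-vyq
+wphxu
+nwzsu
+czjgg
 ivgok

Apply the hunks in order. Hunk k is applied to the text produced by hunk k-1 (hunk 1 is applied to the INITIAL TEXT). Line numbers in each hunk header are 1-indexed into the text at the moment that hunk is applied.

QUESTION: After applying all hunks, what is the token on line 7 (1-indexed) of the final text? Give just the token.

Answer: mrje

Derivation:
Hunk 1: at line 1 remove [qpw,qxqlg] add [ootu] -> 7 lines: tbtg ootu hbxta wmbow tmuo oyaid mrje
Hunk 2: at line 3 remove [wmbow,tmuo] add [umk] -> 6 lines: tbtg ootu hbxta umk oyaid mrje
Hunk 3: at line 1 remove [ootu,hbxta,umk] add [hul] -> 4 lines: tbtg hul oyaid mrje
Hunk 4: at line 2 remove [oyaid] add [ktmt] -> 4 lines: tbtg hul ktmt mrje
Hunk 5: at line 1 remove [hul] add [shfe,vyq,ivgok] -> 6 lines: tbtg shfe vyq ivgok ktmt mrje
Hunk 6: at line 1 remove [shfe,vyq] add [wphxu,nwzsu,czjgg] -> 7 lines: tbtg wphxu nwzsu czjgg ivgok ktmt mrje
Final line 7: mrje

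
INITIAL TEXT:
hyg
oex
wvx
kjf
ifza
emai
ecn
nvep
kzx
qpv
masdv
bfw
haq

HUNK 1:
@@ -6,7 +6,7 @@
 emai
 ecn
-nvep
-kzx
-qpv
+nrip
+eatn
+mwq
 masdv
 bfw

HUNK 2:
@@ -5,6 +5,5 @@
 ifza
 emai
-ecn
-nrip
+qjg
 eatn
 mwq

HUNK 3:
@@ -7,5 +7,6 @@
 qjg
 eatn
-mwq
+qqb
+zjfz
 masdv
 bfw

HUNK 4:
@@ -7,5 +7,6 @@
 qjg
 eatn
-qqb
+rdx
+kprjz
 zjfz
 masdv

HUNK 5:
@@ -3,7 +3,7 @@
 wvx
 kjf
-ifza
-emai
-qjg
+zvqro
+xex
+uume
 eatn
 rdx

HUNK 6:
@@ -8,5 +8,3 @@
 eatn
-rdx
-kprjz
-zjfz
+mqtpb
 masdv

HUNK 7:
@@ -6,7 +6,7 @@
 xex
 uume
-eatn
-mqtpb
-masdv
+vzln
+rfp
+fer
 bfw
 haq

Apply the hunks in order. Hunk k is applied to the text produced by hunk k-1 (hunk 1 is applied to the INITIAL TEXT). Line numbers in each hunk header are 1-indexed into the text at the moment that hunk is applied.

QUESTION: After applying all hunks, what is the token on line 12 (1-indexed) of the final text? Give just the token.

Hunk 1: at line 6 remove [nvep,kzx,qpv] add [nrip,eatn,mwq] -> 13 lines: hyg oex wvx kjf ifza emai ecn nrip eatn mwq masdv bfw haq
Hunk 2: at line 5 remove [ecn,nrip] add [qjg] -> 12 lines: hyg oex wvx kjf ifza emai qjg eatn mwq masdv bfw haq
Hunk 3: at line 7 remove [mwq] add [qqb,zjfz] -> 13 lines: hyg oex wvx kjf ifza emai qjg eatn qqb zjfz masdv bfw haq
Hunk 4: at line 7 remove [qqb] add [rdx,kprjz] -> 14 lines: hyg oex wvx kjf ifza emai qjg eatn rdx kprjz zjfz masdv bfw haq
Hunk 5: at line 3 remove [ifza,emai,qjg] add [zvqro,xex,uume] -> 14 lines: hyg oex wvx kjf zvqro xex uume eatn rdx kprjz zjfz masdv bfw haq
Hunk 6: at line 8 remove [rdx,kprjz,zjfz] add [mqtpb] -> 12 lines: hyg oex wvx kjf zvqro xex uume eatn mqtpb masdv bfw haq
Hunk 7: at line 6 remove [eatn,mqtpb,masdv] add [vzln,rfp,fer] -> 12 lines: hyg oex wvx kjf zvqro xex uume vzln rfp fer bfw haq
Final line 12: haq

Answer: haq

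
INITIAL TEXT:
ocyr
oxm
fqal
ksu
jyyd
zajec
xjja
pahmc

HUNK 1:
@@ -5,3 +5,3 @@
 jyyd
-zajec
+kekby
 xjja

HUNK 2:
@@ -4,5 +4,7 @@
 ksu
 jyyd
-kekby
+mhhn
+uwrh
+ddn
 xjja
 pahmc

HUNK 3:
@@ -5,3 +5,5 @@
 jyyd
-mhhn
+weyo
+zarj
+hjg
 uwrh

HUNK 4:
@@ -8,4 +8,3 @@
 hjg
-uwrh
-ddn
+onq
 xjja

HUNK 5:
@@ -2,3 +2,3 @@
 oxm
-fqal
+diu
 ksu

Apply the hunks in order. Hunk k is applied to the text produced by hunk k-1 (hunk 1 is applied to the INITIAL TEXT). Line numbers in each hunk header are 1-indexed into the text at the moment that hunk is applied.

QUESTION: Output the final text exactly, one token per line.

Hunk 1: at line 5 remove [zajec] add [kekby] -> 8 lines: ocyr oxm fqal ksu jyyd kekby xjja pahmc
Hunk 2: at line 4 remove [kekby] add [mhhn,uwrh,ddn] -> 10 lines: ocyr oxm fqal ksu jyyd mhhn uwrh ddn xjja pahmc
Hunk 3: at line 5 remove [mhhn] add [weyo,zarj,hjg] -> 12 lines: ocyr oxm fqal ksu jyyd weyo zarj hjg uwrh ddn xjja pahmc
Hunk 4: at line 8 remove [uwrh,ddn] add [onq] -> 11 lines: ocyr oxm fqal ksu jyyd weyo zarj hjg onq xjja pahmc
Hunk 5: at line 2 remove [fqal] add [diu] -> 11 lines: ocyr oxm diu ksu jyyd weyo zarj hjg onq xjja pahmc

Answer: ocyr
oxm
diu
ksu
jyyd
weyo
zarj
hjg
onq
xjja
pahmc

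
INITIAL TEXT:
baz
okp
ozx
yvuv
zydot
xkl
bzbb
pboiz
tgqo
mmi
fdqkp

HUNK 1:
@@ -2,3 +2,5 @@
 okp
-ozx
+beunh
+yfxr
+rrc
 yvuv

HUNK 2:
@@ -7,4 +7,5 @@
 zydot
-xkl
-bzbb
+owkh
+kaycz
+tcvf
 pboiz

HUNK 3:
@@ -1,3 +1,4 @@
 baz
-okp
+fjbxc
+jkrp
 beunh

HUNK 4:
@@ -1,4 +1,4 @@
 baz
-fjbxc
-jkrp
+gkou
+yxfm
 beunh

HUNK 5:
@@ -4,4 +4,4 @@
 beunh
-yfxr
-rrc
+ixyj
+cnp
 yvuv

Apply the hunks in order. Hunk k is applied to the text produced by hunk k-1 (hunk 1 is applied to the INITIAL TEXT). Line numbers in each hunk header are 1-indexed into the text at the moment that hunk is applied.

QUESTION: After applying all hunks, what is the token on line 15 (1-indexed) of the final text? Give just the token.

Answer: fdqkp

Derivation:
Hunk 1: at line 2 remove [ozx] add [beunh,yfxr,rrc] -> 13 lines: baz okp beunh yfxr rrc yvuv zydot xkl bzbb pboiz tgqo mmi fdqkp
Hunk 2: at line 7 remove [xkl,bzbb] add [owkh,kaycz,tcvf] -> 14 lines: baz okp beunh yfxr rrc yvuv zydot owkh kaycz tcvf pboiz tgqo mmi fdqkp
Hunk 3: at line 1 remove [okp] add [fjbxc,jkrp] -> 15 lines: baz fjbxc jkrp beunh yfxr rrc yvuv zydot owkh kaycz tcvf pboiz tgqo mmi fdqkp
Hunk 4: at line 1 remove [fjbxc,jkrp] add [gkou,yxfm] -> 15 lines: baz gkou yxfm beunh yfxr rrc yvuv zydot owkh kaycz tcvf pboiz tgqo mmi fdqkp
Hunk 5: at line 4 remove [yfxr,rrc] add [ixyj,cnp] -> 15 lines: baz gkou yxfm beunh ixyj cnp yvuv zydot owkh kaycz tcvf pboiz tgqo mmi fdqkp
Final line 15: fdqkp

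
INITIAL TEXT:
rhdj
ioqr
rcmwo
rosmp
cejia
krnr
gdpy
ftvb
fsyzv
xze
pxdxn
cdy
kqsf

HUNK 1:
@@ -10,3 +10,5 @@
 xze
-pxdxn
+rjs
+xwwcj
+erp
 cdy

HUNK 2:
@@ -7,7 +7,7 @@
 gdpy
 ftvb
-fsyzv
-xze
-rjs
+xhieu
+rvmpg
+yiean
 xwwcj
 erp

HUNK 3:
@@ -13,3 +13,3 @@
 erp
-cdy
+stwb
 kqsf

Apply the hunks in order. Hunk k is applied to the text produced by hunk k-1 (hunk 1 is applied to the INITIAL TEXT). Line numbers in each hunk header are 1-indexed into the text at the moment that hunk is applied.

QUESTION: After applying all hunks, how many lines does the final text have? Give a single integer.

Answer: 15

Derivation:
Hunk 1: at line 10 remove [pxdxn] add [rjs,xwwcj,erp] -> 15 lines: rhdj ioqr rcmwo rosmp cejia krnr gdpy ftvb fsyzv xze rjs xwwcj erp cdy kqsf
Hunk 2: at line 7 remove [fsyzv,xze,rjs] add [xhieu,rvmpg,yiean] -> 15 lines: rhdj ioqr rcmwo rosmp cejia krnr gdpy ftvb xhieu rvmpg yiean xwwcj erp cdy kqsf
Hunk 3: at line 13 remove [cdy] add [stwb] -> 15 lines: rhdj ioqr rcmwo rosmp cejia krnr gdpy ftvb xhieu rvmpg yiean xwwcj erp stwb kqsf
Final line count: 15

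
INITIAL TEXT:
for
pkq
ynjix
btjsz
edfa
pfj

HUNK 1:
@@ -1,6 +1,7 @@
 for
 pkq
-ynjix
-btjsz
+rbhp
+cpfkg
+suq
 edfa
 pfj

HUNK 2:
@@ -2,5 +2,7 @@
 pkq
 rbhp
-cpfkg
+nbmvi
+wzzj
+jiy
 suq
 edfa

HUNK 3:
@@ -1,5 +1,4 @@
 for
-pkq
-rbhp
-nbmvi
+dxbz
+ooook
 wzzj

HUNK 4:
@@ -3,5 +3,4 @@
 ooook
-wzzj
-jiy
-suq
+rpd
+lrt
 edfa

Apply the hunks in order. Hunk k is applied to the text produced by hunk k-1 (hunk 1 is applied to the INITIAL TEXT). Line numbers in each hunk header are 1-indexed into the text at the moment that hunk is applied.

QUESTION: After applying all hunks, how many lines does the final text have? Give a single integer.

Answer: 7

Derivation:
Hunk 1: at line 1 remove [ynjix,btjsz] add [rbhp,cpfkg,suq] -> 7 lines: for pkq rbhp cpfkg suq edfa pfj
Hunk 2: at line 2 remove [cpfkg] add [nbmvi,wzzj,jiy] -> 9 lines: for pkq rbhp nbmvi wzzj jiy suq edfa pfj
Hunk 3: at line 1 remove [pkq,rbhp,nbmvi] add [dxbz,ooook] -> 8 lines: for dxbz ooook wzzj jiy suq edfa pfj
Hunk 4: at line 3 remove [wzzj,jiy,suq] add [rpd,lrt] -> 7 lines: for dxbz ooook rpd lrt edfa pfj
Final line count: 7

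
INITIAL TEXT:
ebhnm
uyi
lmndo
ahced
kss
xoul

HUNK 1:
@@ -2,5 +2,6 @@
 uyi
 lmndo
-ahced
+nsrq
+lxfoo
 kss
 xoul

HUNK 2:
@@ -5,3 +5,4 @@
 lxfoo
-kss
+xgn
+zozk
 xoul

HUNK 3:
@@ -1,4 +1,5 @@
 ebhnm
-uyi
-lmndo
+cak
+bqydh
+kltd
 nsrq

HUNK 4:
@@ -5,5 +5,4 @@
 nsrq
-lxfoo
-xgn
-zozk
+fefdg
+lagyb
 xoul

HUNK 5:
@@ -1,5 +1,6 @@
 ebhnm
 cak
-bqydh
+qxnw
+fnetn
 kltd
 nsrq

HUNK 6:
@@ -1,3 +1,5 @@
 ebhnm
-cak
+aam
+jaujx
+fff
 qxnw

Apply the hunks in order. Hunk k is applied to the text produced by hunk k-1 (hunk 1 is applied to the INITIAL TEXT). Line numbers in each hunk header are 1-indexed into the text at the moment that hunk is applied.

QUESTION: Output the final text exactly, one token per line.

Hunk 1: at line 2 remove [ahced] add [nsrq,lxfoo] -> 7 lines: ebhnm uyi lmndo nsrq lxfoo kss xoul
Hunk 2: at line 5 remove [kss] add [xgn,zozk] -> 8 lines: ebhnm uyi lmndo nsrq lxfoo xgn zozk xoul
Hunk 3: at line 1 remove [uyi,lmndo] add [cak,bqydh,kltd] -> 9 lines: ebhnm cak bqydh kltd nsrq lxfoo xgn zozk xoul
Hunk 4: at line 5 remove [lxfoo,xgn,zozk] add [fefdg,lagyb] -> 8 lines: ebhnm cak bqydh kltd nsrq fefdg lagyb xoul
Hunk 5: at line 1 remove [bqydh] add [qxnw,fnetn] -> 9 lines: ebhnm cak qxnw fnetn kltd nsrq fefdg lagyb xoul
Hunk 6: at line 1 remove [cak] add [aam,jaujx,fff] -> 11 lines: ebhnm aam jaujx fff qxnw fnetn kltd nsrq fefdg lagyb xoul

Answer: ebhnm
aam
jaujx
fff
qxnw
fnetn
kltd
nsrq
fefdg
lagyb
xoul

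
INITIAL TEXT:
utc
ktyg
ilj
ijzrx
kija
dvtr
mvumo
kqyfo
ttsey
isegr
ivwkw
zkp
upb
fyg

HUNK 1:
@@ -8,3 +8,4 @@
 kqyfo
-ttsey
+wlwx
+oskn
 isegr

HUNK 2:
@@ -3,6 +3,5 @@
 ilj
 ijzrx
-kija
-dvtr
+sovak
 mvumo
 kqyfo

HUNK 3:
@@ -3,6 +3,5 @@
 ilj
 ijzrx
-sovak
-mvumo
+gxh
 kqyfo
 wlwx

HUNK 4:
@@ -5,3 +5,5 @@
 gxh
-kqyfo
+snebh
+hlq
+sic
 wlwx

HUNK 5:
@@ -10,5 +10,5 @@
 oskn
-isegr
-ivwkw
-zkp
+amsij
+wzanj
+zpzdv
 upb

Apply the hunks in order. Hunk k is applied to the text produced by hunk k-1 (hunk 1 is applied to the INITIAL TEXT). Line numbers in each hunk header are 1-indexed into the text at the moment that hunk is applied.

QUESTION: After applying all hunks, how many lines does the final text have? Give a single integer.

Answer: 15

Derivation:
Hunk 1: at line 8 remove [ttsey] add [wlwx,oskn] -> 15 lines: utc ktyg ilj ijzrx kija dvtr mvumo kqyfo wlwx oskn isegr ivwkw zkp upb fyg
Hunk 2: at line 3 remove [kija,dvtr] add [sovak] -> 14 lines: utc ktyg ilj ijzrx sovak mvumo kqyfo wlwx oskn isegr ivwkw zkp upb fyg
Hunk 3: at line 3 remove [sovak,mvumo] add [gxh] -> 13 lines: utc ktyg ilj ijzrx gxh kqyfo wlwx oskn isegr ivwkw zkp upb fyg
Hunk 4: at line 5 remove [kqyfo] add [snebh,hlq,sic] -> 15 lines: utc ktyg ilj ijzrx gxh snebh hlq sic wlwx oskn isegr ivwkw zkp upb fyg
Hunk 5: at line 10 remove [isegr,ivwkw,zkp] add [amsij,wzanj,zpzdv] -> 15 lines: utc ktyg ilj ijzrx gxh snebh hlq sic wlwx oskn amsij wzanj zpzdv upb fyg
Final line count: 15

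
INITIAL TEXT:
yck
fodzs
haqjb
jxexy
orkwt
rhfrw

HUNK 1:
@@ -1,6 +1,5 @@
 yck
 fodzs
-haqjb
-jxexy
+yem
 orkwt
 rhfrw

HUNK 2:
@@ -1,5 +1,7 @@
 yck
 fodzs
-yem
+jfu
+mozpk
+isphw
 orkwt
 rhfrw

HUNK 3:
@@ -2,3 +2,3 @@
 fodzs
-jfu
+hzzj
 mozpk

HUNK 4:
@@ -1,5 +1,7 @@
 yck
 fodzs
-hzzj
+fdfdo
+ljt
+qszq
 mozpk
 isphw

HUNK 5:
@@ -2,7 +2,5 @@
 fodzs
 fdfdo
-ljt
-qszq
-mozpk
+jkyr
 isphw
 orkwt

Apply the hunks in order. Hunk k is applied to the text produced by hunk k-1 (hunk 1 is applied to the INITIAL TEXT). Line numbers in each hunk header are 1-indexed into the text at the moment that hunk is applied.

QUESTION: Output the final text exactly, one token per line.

Answer: yck
fodzs
fdfdo
jkyr
isphw
orkwt
rhfrw

Derivation:
Hunk 1: at line 1 remove [haqjb,jxexy] add [yem] -> 5 lines: yck fodzs yem orkwt rhfrw
Hunk 2: at line 1 remove [yem] add [jfu,mozpk,isphw] -> 7 lines: yck fodzs jfu mozpk isphw orkwt rhfrw
Hunk 3: at line 2 remove [jfu] add [hzzj] -> 7 lines: yck fodzs hzzj mozpk isphw orkwt rhfrw
Hunk 4: at line 1 remove [hzzj] add [fdfdo,ljt,qszq] -> 9 lines: yck fodzs fdfdo ljt qszq mozpk isphw orkwt rhfrw
Hunk 5: at line 2 remove [ljt,qszq,mozpk] add [jkyr] -> 7 lines: yck fodzs fdfdo jkyr isphw orkwt rhfrw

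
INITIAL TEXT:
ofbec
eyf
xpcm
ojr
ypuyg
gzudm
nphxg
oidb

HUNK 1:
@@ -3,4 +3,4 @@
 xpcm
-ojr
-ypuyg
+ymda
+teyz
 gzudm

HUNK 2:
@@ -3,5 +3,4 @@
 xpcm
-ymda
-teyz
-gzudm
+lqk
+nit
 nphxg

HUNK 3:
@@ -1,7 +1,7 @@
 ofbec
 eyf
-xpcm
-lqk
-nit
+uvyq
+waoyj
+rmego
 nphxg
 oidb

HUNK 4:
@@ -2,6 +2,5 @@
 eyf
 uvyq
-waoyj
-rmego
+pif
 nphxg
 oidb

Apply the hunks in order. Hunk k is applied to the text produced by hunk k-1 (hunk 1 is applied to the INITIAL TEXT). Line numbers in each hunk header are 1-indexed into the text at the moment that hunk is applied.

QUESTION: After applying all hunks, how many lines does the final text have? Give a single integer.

Hunk 1: at line 3 remove [ojr,ypuyg] add [ymda,teyz] -> 8 lines: ofbec eyf xpcm ymda teyz gzudm nphxg oidb
Hunk 2: at line 3 remove [ymda,teyz,gzudm] add [lqk,nit] -> 7 lines: ofbec eyf xpcm lqk nit nphxg oidb
Hunk 3: at line 1 remove [xpcm,lqk,nit] add [uvyq,waoyj,rmego] -> 7 lines: ofbec eyf uvyq waoyj rmego nphxg oidb
Hunk 4: at line 2 remove [waoyj,rmego] add [pif] -> 6 lines: ofbec eyf uvyq pif nphxg oidb
Final line count: 6

Answer: 6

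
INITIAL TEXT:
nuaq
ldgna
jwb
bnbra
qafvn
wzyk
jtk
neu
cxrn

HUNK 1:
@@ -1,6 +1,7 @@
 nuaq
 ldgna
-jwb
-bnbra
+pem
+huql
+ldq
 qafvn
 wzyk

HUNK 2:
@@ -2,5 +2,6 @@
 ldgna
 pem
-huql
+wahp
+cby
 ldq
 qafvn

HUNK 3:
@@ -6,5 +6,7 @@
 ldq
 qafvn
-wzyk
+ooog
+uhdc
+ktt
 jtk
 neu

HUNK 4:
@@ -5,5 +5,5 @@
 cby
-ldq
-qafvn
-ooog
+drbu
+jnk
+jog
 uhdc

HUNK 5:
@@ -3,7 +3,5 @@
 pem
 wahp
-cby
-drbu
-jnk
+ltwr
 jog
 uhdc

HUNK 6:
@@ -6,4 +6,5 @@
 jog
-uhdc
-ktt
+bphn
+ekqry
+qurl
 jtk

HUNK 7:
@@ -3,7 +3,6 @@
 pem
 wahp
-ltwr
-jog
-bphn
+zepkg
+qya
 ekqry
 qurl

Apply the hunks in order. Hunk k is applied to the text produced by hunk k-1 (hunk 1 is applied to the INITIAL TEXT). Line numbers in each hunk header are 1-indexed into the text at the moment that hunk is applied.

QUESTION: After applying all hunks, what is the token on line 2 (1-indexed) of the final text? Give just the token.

Answer: ldgna

Derivation:
Hunk 1: at line 1 remove [jwb,bnbra] add [pem,huql,ldq] -> 10 lines: nuaq ldgna pem huql ldq qafvn wzyk jtk neu cxrn
Hunk 2: at line 2 remove [huql] add [wahp,cby] -> 11 lines: nuaq ldgna pem wahp cby ldq qafvn wzyk jtk neu cxrn
Hunk 3: at line 6 remove [wzyk] add [ooog,uhdc,ktt] -> 13 lines: nuaq ldgna pem wahp cby ldq qafvn ooog uhdc ktt jtk neu cxrn
Hunk 4: at line 5 remove [ldq,qafvn,ooog] add [drbu,jnk,jog] -> 13 lines: nuaq ldgna pem wahp cby drbu jnk jog uhdc ktt jtk neu cxrn
Hunk 5: at line 3 remove [cby,drbu,jnk] add [ltwr] -> 11 lines: nuaq ldgna pem wahp ltwr jog uhdc ktt jtk neu cxrn
Hunk 6: at line 6 remove [uhdc,ktt] add [bphn,ekqry,qurl] -> 12 lines: nuaq ldgna pem wahp ltwr jog bphn ekqry qurl jtk neu cxrn
Hunk 7: at line 3 remove [ltwr,jog,bphn] add [zepkg,qya] -> 11 lines: nuaq ldgna pem wahp zepkg qya ekqry qurl jtk neu cxrn
Final line 2: ldgna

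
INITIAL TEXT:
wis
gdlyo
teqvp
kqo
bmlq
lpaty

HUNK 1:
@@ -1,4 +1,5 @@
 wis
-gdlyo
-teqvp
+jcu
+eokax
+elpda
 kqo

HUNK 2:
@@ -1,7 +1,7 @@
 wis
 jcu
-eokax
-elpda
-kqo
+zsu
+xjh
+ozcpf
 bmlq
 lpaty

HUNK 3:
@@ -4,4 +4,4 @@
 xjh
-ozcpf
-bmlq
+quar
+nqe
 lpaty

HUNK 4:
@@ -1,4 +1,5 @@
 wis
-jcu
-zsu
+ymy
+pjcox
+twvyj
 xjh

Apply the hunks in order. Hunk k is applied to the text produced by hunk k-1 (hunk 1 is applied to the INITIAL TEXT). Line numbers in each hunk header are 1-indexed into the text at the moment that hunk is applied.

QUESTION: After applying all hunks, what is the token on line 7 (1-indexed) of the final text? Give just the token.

Hunk 1: at line 1 remove [gdlyo,teqvp] add [jcu,eokax,elpda] -> 7 lines: wis jcu eokax elpda kqo bmlq lpaty
Hunk 2: at line 1 remove [eokax,elpda,kqo] add [zsu,xjh,ozcpf] -> 7 lines: wis jcu zsu xjh ozcpf bmlq lpaty
Hunk 3: at line 4 remove [ozcpf,bmlq] add [quar,nqe] -> 7 lines: wis jcu zsu xjh quar nqe lpaty
Hunk 4: at line 1 remove [jcu,zsu] add [ymy,pjcox,twvyj] -> 8 lines: wis ymy pjcox twvyj xjh quar nqe lpaty
Final line 7: nqe

Answer: nqe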